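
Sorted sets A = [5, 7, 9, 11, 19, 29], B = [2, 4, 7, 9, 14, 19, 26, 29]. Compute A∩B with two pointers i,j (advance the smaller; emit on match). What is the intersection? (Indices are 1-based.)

[i=1,j=1] 5>2 → j++
[i=1,j=2] 5>4 → j++
[i=1,j=3] 5<7 → i++
[i=2,j=3] 7==7 emit → i++,j++
[i=3,j=4] 9==9 emit → i++,j++
[i=4,j=5] 11<14 → i++
[i=5,j=5] 19>14 → j++
[i=5,j=6] 19==19 emit → i++,j++
[i=6,j=7] 29>26 → j++
[i=6,j=8] 29==29 emit → i++,j++

intersection = [7, 9, 19, 29]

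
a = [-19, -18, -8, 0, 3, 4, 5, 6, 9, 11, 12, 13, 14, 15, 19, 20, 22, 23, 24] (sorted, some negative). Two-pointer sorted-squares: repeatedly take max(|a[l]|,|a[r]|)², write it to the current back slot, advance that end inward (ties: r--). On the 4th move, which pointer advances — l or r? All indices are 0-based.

l=0 r=18: |-19|<=|24| out[18]=576, r--
l=0 r=17: |-19|<=|23| out[17]=529, r--
l=0 r=16: |-19|<=|22| out[16]=484, r--
l=0 r=15: |-19|<=|20| out[15]=400, r--

r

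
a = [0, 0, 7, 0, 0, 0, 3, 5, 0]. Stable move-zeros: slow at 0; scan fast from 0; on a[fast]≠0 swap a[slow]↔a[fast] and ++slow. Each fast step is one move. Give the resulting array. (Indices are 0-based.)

(s=0,f=0) a[fast]=0 → fast++
(s=0,f=1) a[fast]=0 → fast++
(s=0,f=2) a[fast]=7≠0 swap→a[0]=7 → slow++,fast++
(s=1,f=3) a[fast]=0 → fast++
(s=1,f=4) a[fast]=0 → fast++
(s=1,f=5) a[fast]=0 → fast++
(s=1,f=6) a[fast]=3≠0 swap→a[1]=3 → slow++,fast++
(s=2,f=7) a[fast]=5≠0 swap→a[2]=5 → slow++,fast++
(s=3,f=8) a[fast]=0 → fast++

[7, 3, 5, 0, 0, 0, 0, 0, 0]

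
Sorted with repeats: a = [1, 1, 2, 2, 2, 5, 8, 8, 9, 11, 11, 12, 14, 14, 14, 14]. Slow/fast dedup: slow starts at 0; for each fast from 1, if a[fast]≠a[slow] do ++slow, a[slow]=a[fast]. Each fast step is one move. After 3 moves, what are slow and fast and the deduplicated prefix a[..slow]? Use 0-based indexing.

slow=1, fast=4, prefix=[1, 2]

(s=0,f=1) a[fast]=1=a[slow] dup → fast++
(s=0,f=2) a[fast]=2≠a[slow]=1 write a[1]=2 → slow++,fast++
(s=1,f=3) a[fast]=2=a[slow] dup → fast++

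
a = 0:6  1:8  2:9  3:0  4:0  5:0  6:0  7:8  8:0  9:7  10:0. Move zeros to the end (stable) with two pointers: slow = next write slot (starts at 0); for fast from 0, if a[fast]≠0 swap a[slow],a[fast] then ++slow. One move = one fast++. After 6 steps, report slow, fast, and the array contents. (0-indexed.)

slow=3, fast=6, a=[6, 8, 9, 0, 0, 0, 0, 8, 0, 7, 0]

slow=0 fast=0: a[fast]=6≠0 swap→a[0]=6, slow++,fast++
slow=1 fast=1: a[fast]=8≠0 swap→a[1]=8, slow++,fast++
slow=2 fast=2: a[fast]=9≠0 swap→a[2]=9, slow++,fast++
slow=3 fast=3: a[fast]=0, fast++
slow=3 fast=4: a[fast]=0, fast++
slow=3 fast=5: a[fast]=0, fast++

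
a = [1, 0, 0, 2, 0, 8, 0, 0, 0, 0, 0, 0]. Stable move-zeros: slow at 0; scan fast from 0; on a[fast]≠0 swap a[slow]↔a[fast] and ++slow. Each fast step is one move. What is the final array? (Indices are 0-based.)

[1, 2, 8, 0, 0, 0, 0, 0, 0, 0, 0, 0]

(s=0,f=0) a[fast]=1≠0 swap→a[0]=1 → slow++,fast++
(s=1,f=1) a[fast]=0 → fast++
(s=1,f=2) a[fast]=0 → fast++
(s=1,f=3) a[fast]=2≠0 swap→a[1]=2 → slow++,fast++
(s=2,f=4) a[fast]=0 → fast++
(s=2,f=5) a[fast]=8≠0 swap→a[2]=8 → slow++,fast++
(s=3,f=6) a[fast]=0 → fast++
(s=3,f=7) a[fast]=0 → fast++
(s=3,f=8) a[fast]=0 → fast++
(s=3,f=9) a[fast]=0 → fast++
(s=3,f=10) a[fast]=0 → fast++
(s=3,f=11) a[fast]=0 → fast++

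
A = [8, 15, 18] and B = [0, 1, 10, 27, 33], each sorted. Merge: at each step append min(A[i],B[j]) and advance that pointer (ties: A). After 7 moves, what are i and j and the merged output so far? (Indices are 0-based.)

i=3, j=4, merged so far=[0, 1, 8, 10, 15, 18, 27]

i=0 j=0: A[i]=8>B[j]=0 take 0, j++
i=0 j=1: A[i]=8>B[j]=1 take 1, j++
i=0 j=2: A[i]=8<=B[j]=10 take 8, i++
i=1 j=2: A[i]=15>B[j]=10 take 10, j++
i=1 j=3: A[i]=15<=B[j]=27 take 15, i++
i=2 j=3: A[i]=18<=B[j]=27 take 18, i++
i=3 j=3: A done, take B[j]=27, j++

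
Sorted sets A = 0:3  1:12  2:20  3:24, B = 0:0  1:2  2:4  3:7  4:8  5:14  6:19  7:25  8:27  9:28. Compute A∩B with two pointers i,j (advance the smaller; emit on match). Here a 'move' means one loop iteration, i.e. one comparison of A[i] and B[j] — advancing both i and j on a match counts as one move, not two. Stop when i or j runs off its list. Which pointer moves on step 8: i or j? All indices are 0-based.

j

[i=0,j=0] 3>0 → j++
[i=0,j=1] 3>2 → j++
[i=0,j=2] 3<4 → i++
[i=1,j=2] 12>4 → j++
[i=1,j=3] 12>7 → j++
[i=1,j=4] 12>8 → j++
[i=1,j=5] 12<14 → i++
[i=2,j=5] 20>14 → j++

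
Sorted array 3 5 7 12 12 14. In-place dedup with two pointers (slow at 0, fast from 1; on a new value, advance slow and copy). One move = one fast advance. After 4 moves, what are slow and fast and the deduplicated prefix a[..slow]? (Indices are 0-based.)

slow=0 fast=1: a[fast]=5≠a[slow]=3 write a[1]=5, slow++,fast++
slow=1 fast=2: a[fast]=7≠a[slow]=5 write a[2]=7, slow++,fast++
slow=2 fast=3: a[fast]=12≠a[slow]=7 write a[3]=12, slow++,fast++
slow=3 fast=4: a[fast]=12=a[slow] dup, fast++

slow=3, fast=5, prefix=[3, 5, 7, 12]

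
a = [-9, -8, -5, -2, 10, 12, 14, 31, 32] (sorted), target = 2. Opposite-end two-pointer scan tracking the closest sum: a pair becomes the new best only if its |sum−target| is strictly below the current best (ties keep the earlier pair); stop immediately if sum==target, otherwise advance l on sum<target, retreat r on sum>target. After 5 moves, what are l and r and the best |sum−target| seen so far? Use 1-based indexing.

l=1 r=9: -9+32=23 d=21 *, r--
l=1 r=8: -9+31=22 d=20 *, r--
l=1 r=7: -9+14=5 d=3 *, r--
l=1 r=6: -9+12=3 d=1 *, r--
l=1 r=5: -9+10=1 d=1, l++

l=2, r=5, best |Δ|=1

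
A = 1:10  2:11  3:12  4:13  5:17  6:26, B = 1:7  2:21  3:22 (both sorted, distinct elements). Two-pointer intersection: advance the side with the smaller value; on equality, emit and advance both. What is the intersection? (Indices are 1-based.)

intersection = []

i=1 j=1: 10>7, j++
i=1 j=2: 10<21, i++
i=2 j=2: 11<21, i++
i=3 j=2: 12<21, i++
i=4 j=2: 13<21, i++
i=5 j=2: 17<21, i++
i=6 j=2: 26>21, j++
i=6 j=3: 26>22, j++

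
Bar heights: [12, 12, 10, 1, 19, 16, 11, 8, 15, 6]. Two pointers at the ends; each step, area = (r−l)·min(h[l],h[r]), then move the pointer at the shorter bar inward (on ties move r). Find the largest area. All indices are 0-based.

l=0 r=9: min(12,6)*9=54 best=54 *, r--
l=0 r=8: min(12,15)*8=96 best=96 *, l++
l=1 r=8: min(12,15)*7=84 best=96, l++
l=2 r=8: min(10,15)*6=60 best=96, l++
l=3 r=8: min(1,15)*5=5 best=96, l++
l=4 r=8: min(19,15)*4=60 best=96, r--
l=4 r=7: min(19,8)*3=24 best=96, r--
l=4 r=6: min(19,11)*2=22 best=96, r--
l=4 r=5: min(19,16)*1=16 best=96, r--

max area = 96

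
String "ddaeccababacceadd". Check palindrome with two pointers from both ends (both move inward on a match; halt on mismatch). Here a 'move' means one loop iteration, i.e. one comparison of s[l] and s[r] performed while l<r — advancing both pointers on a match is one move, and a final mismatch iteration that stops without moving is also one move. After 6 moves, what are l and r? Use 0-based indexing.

l=0 r=16: 'd'=='d', l++,r--
l=1 r=15: 'd'=='d', l++,r--
l=2 r=14: 'a'=='a', l++,r--
l=3 r=13: 'e'=='e', l++,r--
l=4 r=12: 'c'=='c', l++,r--
l=5 r=11: 'c'=='c', l++,r--

l=6, r=10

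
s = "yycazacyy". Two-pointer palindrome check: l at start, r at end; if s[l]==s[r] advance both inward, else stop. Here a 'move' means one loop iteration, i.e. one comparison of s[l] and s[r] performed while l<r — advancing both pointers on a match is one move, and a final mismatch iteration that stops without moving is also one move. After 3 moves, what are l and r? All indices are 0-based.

l=3, r=5

[0,8] 'y'=='y' → l++,r--
[1,7] 'y'=='y' → l++,r--
[2,6] 'c'=='c' → l++,r--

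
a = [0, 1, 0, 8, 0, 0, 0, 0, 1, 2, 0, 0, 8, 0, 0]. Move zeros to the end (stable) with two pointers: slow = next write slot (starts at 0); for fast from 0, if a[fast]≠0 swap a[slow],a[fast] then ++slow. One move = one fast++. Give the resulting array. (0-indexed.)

slow=0 fast=0: a[fast]=0, fast++
slow=0 fast=1: a[fast]=1≠0 swap→a[0]=1, slow++,fast++
slow=1 fast=2: a[fast]=0, fast++
slow=1 fast=3: a[fast]=8≠0 swap→a[1]=8, slow++,fast++
slow=2 fast=4: a[fast]=0, fast++
slow=2 fast=5: a[fast]=0, fast++
slow=2 fast=6: a[fast]=0, fast++
slow=2 fast=7: a[fast]=0, fast++
slow=2 fast=8: a[fast]=1≠0 swap→a[2]=1, slow++,fast++
slow=3 fast=9: a[fast]=2≠0 swap→a[3]=2, slow++,fast++
slow=4 fast=10: a[fast]=0, fast++
slow=4 fast=11: a[fast]=0, fast++
slow=4 fast=12: a[fast]=8≠0 swap→a[4]=8, slow++,fast++
slow=5 fast=13: a[fast]=0, fast++
slow=5 fast=14: a[fast]=0, fast++

[1, 8, 1, 2, 8, 0, 0, 0, 0, 0, 0, 0, 0, 0, 0]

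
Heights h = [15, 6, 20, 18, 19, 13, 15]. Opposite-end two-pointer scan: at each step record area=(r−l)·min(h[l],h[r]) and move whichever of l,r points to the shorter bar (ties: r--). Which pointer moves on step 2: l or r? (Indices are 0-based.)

[0,6] min(15,15)*6=90 best=90 * → r--
[0,5] min(15,13)*5=65 best=90 → r--

r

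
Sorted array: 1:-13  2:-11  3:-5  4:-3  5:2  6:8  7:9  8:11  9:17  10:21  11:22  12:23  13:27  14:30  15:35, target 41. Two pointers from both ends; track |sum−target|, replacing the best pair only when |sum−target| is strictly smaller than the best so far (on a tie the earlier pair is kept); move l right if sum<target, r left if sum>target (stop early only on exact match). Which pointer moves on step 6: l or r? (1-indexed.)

r

[1,15] -13+35=22 d=19 * → l++
[2,15] -11+35=24 d=17 * → l++
[3,15] -5+35=30 d=11 * → l++
[4,15] -3+35=32 d=9 * → l++
[5,15] 2+35=37 d=4 * → l++
[6,15] 8+35=43 d=2 * → r--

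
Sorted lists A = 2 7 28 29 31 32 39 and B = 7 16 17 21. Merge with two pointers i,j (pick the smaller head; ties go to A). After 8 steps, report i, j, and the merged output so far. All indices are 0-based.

i=4, j=4, merged so far=[2, 7, 7, 16, 17, 21, 28, 29]

i=0 j=0: A[i]=2<=B[j]=7 take 2, i++
i=1 j=0: A[i]=7<=B[j]=7 take 7, i++
i=2 j=0: A[i]=28>B[j]=7 take 7, j++
i=2 j=1: A[i]=28>B[j]=16 take 16, j++
i=2 j=2: A[i]=28>B[j]=17 take 17, j++
i=2 j=3: A[i]=28>B[j]=21 take 21, j++
i=2 j=4: B done, take A[i]=28, i++
i=3 j=4: B done, take A[i]=29, i++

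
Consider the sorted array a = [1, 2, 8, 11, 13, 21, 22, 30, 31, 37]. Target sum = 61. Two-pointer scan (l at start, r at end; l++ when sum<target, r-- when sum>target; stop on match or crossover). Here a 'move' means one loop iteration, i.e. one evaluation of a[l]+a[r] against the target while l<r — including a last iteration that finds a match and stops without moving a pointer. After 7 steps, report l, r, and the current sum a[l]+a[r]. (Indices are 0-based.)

[0,9] 1+37=38 <61 → l++
[1,9] 2+37=39 <61 → l++
[2,9] 8+37=45 <61 → l++
[3,9] 11+37=48 <61 → l++
[4,9] 13+37=50 <61 → l++
[5,9] 21+37=58 <61 → l++
[6,9] 22+37=59 <61 → l++

l=7, r=9, sum=67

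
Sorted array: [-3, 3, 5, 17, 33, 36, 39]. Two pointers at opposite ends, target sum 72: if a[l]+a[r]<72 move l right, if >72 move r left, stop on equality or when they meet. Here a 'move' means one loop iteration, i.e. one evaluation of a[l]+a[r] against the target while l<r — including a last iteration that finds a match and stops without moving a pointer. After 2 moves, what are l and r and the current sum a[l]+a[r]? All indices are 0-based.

l=0 r=6: -3+39=36 <72, l++
l=1 r=6: 3+39=42 <72, l++

l=2, r=6, sum=44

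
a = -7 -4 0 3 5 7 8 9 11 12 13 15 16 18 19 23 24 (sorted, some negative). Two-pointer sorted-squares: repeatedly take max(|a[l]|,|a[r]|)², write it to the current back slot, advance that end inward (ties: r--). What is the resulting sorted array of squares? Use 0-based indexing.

[0, 9, 16, 25, 49, 49, 64, 81, 121, 144, 169, 225, 256, 324, 361, 529, 576]

l=0 r=16: |-7|<=|24| out[16]=576, r--
l=0 r=15: |-7|<=|23| out[15]=529, r--
l=0 r=14: |-7|<=|19| out[14]=361, r--
l=0 r=13: |-7|<=|18| out[13]=324, r--
l=0 r=12: |-7|<=|16| out[12]=256, r--
l=0 r=11: |-7|<=|15| out[11]=225, r--
l=0 r=10: |-7|<=|13| out[10]=169, r--
l=0 r=9: |-7|<=|12| out[9]=144, r--
l=0 r=8: |-7|<=|11| out[8]=121, r--
l=0 r=7: |-7|<=|9| out[7]=81, r--
l=0 r=6: |-7|<=|8| out[6]=64, r--
l=0 r=5: |-7|<=|7| out[5]=49, r--
l=0 r=4: |-7|>|5| out[4]=49, l++
l=1 r=4: |-4|<=|5| out[3]=25, r--
l=1 r=3: |-4|>|3| out[2]=16, l++
l=2 r=3: |0|<=|3| out[1]=9, r--
l=2 r=2: |0|<=|0| out[0]=0, r--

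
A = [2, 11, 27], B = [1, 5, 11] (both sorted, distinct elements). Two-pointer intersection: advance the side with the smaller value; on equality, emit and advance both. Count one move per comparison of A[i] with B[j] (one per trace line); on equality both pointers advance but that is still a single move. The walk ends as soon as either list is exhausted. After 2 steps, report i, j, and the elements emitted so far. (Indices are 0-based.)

[i=0,j=0] 2>1 → j++
[i=0,j=1] 2<5 → i++

i=1, j=1, emitted=[]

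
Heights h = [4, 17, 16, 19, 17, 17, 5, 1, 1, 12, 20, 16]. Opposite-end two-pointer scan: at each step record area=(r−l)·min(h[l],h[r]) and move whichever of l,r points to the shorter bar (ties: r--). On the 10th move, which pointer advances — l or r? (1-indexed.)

l

[1,12] min(4,16)*11=44 best=44 * → l++
[2,12] min(17,16)*10=160 best=160 * → r--
[2,11] min(17,20)*9=153 best=160 → l++
[3,11] min(16,20)*8=128 best=160 → l++
[4,11] min(19,20)*7=133 best=160 → l++
[5,11] min(17,20)*6=102 best=160 → l++
[6,11] min(17,20)*5=85 best=160 → l++
[7,11] min(5,20)*4=20 best=160 → l++
[8,11] min(1,20)*3=3 best=160 → l++
[9,11] min(1,20)*2=2 best=160 → l++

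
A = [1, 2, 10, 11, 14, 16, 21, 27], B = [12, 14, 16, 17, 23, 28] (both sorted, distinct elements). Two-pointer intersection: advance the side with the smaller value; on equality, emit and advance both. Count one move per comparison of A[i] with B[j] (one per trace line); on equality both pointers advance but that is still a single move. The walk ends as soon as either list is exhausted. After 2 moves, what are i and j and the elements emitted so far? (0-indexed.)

i=0 j=0: 1<12, i++
i=1 j=0: 2<12, i++

i=2, j=0, emitted=[]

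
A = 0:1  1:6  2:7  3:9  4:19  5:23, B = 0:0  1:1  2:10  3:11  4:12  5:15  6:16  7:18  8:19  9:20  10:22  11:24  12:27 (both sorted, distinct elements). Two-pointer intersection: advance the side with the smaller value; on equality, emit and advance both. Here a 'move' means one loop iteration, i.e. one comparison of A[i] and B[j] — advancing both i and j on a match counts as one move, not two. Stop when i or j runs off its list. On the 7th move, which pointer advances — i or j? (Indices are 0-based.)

[i=0,j=0] 1>0 → j++
[i=0,j=1] 1==1 emit → i++,j++
[i=1,j=2] 6<10 → i++
[i=2,j=2] 7<10 → i++
[i=3,j=2] 9<10 → i++
[i=4,j=2] 19>10 → j++
[i=4,j=3] 19>11 → j++

j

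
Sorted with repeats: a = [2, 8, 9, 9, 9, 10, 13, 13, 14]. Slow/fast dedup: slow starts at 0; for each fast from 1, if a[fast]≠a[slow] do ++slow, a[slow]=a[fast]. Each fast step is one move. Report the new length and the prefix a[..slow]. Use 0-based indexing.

length 6; prefix = [2, 8, 9, 10, 13, 14]

slow=0 fast=1: a[fast]=8≠a[slow]=2 write a[1]=8, slow++,fast++
slow=1 fast=2: a[fast]=9≠a[slow]=8 write a[2]=9, slow++,fast++
slow=2 fast=3: a[fast]=9=a[slow] dup, fast++
slow=2 fast=4: a[fast]=9=a[slow] dup, fast++
slow=2 fast=5: a[fast]=10≠a[slow]=9 write a[3]=10, slow++,fast++
slow=3 fast=6: a[fast]=13≠a[slow]=10 write a[4]=13, slow++,fast++
slow=4 fast=7: a[fast]=13=a[slow] dup, fast++
slow=4 fast=8: a[fast]=14≠a[slow]=13 write a[5]=14, slow++,fast++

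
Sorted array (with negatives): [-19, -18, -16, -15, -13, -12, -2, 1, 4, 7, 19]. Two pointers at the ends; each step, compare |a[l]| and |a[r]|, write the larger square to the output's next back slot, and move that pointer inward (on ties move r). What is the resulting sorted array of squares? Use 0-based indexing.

l=0 r=10: |-19|<=|19| out[10]=361, r--
l=0 r=9: |-19|>|7| out[9]=361, l++
l=1 r=9: |-18|>|7| out[8]=324, l++
l=2 r=9: |-16|>|7| out[7]=256, l++
l=3 r=9: |-15|>|7| out[6]=225, l++
l=4 r=9: |-13|>|7| out[5]=169, l++
l=5 r=9: |-12|>|7| out[4]=144, l++
l=6 r=9: |-2|<=|7| out[3]=49, r--
l=6 r=8: |-2|<=|4| out[2]=16, r--
l=6 r=7: |-2|>|1| out[1]=4, l++
l=7 r=7: |1|<=|1| out[0]=1, r--

[1, 4, 16, 49, 144, 169, 225, 256, 324, 361, 361]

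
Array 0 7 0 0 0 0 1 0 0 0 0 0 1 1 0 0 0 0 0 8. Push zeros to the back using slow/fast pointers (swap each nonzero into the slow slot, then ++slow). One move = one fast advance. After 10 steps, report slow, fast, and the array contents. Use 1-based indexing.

slow=3, fast=11, a=[7, 1, 0, 0, 0, 0, 0, 0, 0, 0, 0, 0, 1, 1, 0, 0, 0, 0, 0, 8]

(s=1,f=1) a[fast]=0 → fast++
(s=1,f=2) a[fast]=7≠0 swap→a[1]=7 → slow++,fast++
(s=2,f=3) a[fast]=0 → fast++
(s=2,f=4) a[fast]=0 → fast++
(s=2,f=5) a[fast]=0 → fast++
(s=2,f=6) a[fast]=0 → fast++
(s=2,f=7) a[fast]=1≠0 swap→a[2]=1 → slow++,fast++
(s=3,f=8) a[fast]=0 → fast++
(s=3,f=9) a[fast]=0 → fast++
(s=3,f=10) a[fast]=0 → fast++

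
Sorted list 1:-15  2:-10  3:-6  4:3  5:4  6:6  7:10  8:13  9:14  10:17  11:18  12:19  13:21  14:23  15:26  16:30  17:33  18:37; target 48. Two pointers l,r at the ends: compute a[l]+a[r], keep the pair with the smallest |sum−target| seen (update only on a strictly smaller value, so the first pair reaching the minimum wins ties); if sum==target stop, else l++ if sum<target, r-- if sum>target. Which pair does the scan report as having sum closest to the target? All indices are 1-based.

[1,18] -15+37=22 d=26 * → l++
[2,18] -10+37=27 d=21 * → l++
[3,18] -6+37=31 d=17 * → l++
[4,18] 3+37=40 d=8 * → l++
[5,18] 4+37=41 d=7 * → l++
[6,18] 6+37=43 d=5 * → l++
[7,18] 10+37=47 d=1 * → l++
[8,18] 13+37=50 d=2 → r--
[8,17] 13+33=46 d=2 → l++
[9,17] 14+33=47 d=1 → l++
[10,17] 17+33=50 d=2 → r--
[10,16] 17+30=47 d=1 → l++
[11,16] 18+30=48 d=0 * → stop

pair (18, 30) with sum 48 (|Δ|=0)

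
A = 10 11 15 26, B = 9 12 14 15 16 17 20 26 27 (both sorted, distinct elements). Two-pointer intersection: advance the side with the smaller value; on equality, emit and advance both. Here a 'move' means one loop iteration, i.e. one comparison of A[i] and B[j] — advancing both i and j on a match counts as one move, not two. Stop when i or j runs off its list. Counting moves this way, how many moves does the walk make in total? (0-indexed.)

[i=0,j=0] 10>9 → j++
[i=0,j=1] 10<12 → i++
[i=1,j=1] 11<12 → i++
[i=2,j=1] 15>12 → j++
[i=2,j=2] 15>14 → j++
[i=2,j=3] 15==15 emit → i++,j++
[i=3,j=4] 26>16 → j++
[i=3,j=5] 26>17 → j++
[i=3,j=6] 26>20 → j++
[i=3,j=7] 26==26 emit → i++,j++

10 moves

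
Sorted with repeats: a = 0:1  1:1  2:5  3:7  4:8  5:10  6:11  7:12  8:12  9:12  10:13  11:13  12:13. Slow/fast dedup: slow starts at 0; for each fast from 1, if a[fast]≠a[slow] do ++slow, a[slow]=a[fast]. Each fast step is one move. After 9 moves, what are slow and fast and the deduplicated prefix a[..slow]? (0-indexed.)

slow=0 fast=1: a[fast]=1=a[slow] dup, fast++
slow=0 fast=2: a[fast]=5≠a[slow]=1 write a[1]=5, slow++,fast++
slow=1 fast=3: a[fast]=7≠a[slow]=5 write a[2]=7, slow++,fast++
slow=2 fast=4: a[fast]=8≠a[slow]=7 write a[3]=8, slow++,fast++
slow=3 fast=5: a[fast]=10≠a[slow]=8 write a[4]=10, slow++,fast++
slow=4 fast=6: a[fast]=11≠a[slow]=10 write a[5]=11, slow++,fast++
slow=5 fast=7: a[fast]=12≠a[slow]=11 write a[6]=12, slow++,fast++
slow=6 fast=8: a[fast]=12=a[slow] dup, fast++
slow=6 fast=9: a[fast]=12=a[slow] dup, fast++

slow=6, fast=10, prefix=[1, 5, 7, 8, 10, 11, 12]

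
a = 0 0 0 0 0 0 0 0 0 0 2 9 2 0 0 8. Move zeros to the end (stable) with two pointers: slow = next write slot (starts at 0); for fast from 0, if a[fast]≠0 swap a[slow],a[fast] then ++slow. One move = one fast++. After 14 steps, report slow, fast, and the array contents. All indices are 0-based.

slow=0 fast=0: a[fast]=0, fast++
slow=0 fast=1: a[fast]=0, fast++
slow=0 fast=2: a[fast]=0, fast++
slow=0 fast=3: a[fast]=0, fast++
slow=0 fast=4: a[fast]=0, fast++
slow=0 fast=5: a[fast]=0, fast++
slow=0 fast=6: a[fast]=0, fast++
slow=0 fast=7: a[fast]=0, fast++
slow=0 fast=8: a[fast]=0, fast++
slow=0 fast=9: a[fast]=0, fast++
slow=0 fast=10: a[fast]=2≠0 swap→a[0]=2, slow++,fast++
slow=1 fast=11: a[fast]=9≠0 swap→a[1]=9, slow++,fast++
slow=2 fast=12: a[fast]=2≠0 swap→a[2]=2, slow++,fast++
slow=3 fast=13: a[fast]=0, fast++

slow=3, fast=14, a=[2, 9, 2, 0, 0, 0, 0, 0, 0, 0, 0, 0, 0, 0, 0, 8]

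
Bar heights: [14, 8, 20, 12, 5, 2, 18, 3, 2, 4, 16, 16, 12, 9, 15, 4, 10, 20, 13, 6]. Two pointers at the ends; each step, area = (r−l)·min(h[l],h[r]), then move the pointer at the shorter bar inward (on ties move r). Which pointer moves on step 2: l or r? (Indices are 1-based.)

r

l=1 r=20: min(14,6)*19=114 best=114 *, r--
l=1 r=19: min(14,13)*18=234 best=234 *, r--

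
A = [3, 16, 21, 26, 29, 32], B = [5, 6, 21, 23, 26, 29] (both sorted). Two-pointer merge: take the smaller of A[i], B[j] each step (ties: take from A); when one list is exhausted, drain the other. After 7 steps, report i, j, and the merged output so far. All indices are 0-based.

[i=0,j=0] A[i]=3<=B[j]=5 take 3 → i++
[i=1,j=0] A[i]=16>B[j]=5 take 5 → j++
[i=1,j=1] A[i]=16>B[j]=6 take 6 → j++
[i=1,j=2] A[i]=16<=B[j]=21 take 16 → i++
[i=2,j=2] A[i]=21<=B[j]=21 take 21 → i++
[i=3,j=2] A[i]=26>B[j]=21 take 21 → j++
[i=3,j=3] A[i]=26>B[j]=23 take 23 → j++

i=3, j=4, merged so far=[3, 5, 6, 16, 21, 21, 23]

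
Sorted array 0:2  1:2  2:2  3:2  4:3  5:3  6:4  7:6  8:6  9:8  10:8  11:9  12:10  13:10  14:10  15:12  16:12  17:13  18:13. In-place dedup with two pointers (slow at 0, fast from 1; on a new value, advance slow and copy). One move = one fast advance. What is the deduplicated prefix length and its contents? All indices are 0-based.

length 9; prefix = [2, 3, 4, 6, 8, 9, 10, 12, 13]

slow=0 fast=1: a[fast]=2=a[slow] dup, fast++
slow=0 fast=2: a[fast]=2=a[slow] dup, fast++
slow=0 fast=3: a[fast]=2=a[slow] dup, fast++
slow=0 fast=4: a[fast]=3≠a[slow]=2 write a[1]=3, slow++,fast++
slow=1 fast=5: a[fast]=3=a[slow] dup, fast++
slow=1 fast=6: a[fast]=4≠a[slow]=3 write a[2]=4, slow++,fast++
slow=2 fast=7: a[fast]=6≠a[slow]=4 write a[3]=6, slow++,fast++
slow=3 fast=8: a[fast]=6=a[slow] dup, fast++
slow=3 fast=9: a[fast]=8≠a[slow]=6 write a[4]=8, slow++,fast++
slow=4 fast=10: a[fast]=8=a[slow] dup, fast++
slow=4 fast=11: a[fast]=9≠a[slow]=8 write a[5]=9, slow++,fast++
slow=5 fast=12: a[fast]=10≠a[slow]=9 write a[6]=10, slow++,fast++
slow=6 fast=13: a[fast]=10=a[slow] dup, fast++
slow=6 fast=14: a[fast]=10=a[slow] dup, fast++
slow=6 fast=15: a[fast]=12≠a[slow]=10 write a[7]=12, slow++,fast++
slow=7 fast=16: a[fast]=12=a[slow] dup, fast++
slow=7 fast=17: a[fast]=13≠a[slow]=12 write a[8]=13, slow++,fast++
slow=8 fast=18: a[fast]=13=a[slow] dup, fast++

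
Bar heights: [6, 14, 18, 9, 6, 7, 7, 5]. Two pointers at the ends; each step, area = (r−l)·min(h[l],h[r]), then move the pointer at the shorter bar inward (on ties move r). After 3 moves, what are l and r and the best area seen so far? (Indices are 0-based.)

l=1, r=5, best area=36

l=0 r=7: min(6,5)*7=35 best=35 *, r--
l=0 r=6: min(6,7)*6=36 best=36 *, l++
l=1 r=6: min(14,7)*5=35 best=36, r--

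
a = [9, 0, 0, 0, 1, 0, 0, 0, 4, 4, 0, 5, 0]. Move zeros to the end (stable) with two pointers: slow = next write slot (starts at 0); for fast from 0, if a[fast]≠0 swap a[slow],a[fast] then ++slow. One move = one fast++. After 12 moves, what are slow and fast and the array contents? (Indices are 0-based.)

slow=5, fast=12, a=[9, 1, 4, 4, 5, 0, 0, 0, 0, 0, 0, 0, 0]

slow=0 fast=0: a[fast]=9≠0 swap→a[0]=9, slow++,fast++
slow=1 fast=1: a[fast]=0, fast++
slow=1 fast=2: a[fast]=0, fast++
slow=1 fast=3: a[fast]=0, fast++
slow=1 fast=4: a[fast]=1≠0 swap→a[1]=1, slow++,fast++
slow=2 fast=5: a[fast]=0, fast++
slow=2 fast=6: a[fast]=0, fast++
slow=2 fast=7: a[fast]=0, fast++
slow=2 fast=8: a[fast]=4≠0 swap→a[2]=4, slow++,fast++
slow=3 fast=9: a[fast]=4≠0 swap→a[3]=4, slow++,fast++
slow=4 fast=10: a[fast]=0, fast++
slow=4 fast=11: a[fast]=5≠0 swap→a[4]=5, slow++,fast++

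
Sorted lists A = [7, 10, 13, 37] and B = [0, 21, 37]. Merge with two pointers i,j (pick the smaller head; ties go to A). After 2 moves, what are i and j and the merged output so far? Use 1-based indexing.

i=2, j=2, merged so far=[0, 7]

[i=1,j=1] A[i]=7>B[j]=0 take 0 → j++
[i=1,j=2] A[i]=7<=B[j]=21 take 7 → i++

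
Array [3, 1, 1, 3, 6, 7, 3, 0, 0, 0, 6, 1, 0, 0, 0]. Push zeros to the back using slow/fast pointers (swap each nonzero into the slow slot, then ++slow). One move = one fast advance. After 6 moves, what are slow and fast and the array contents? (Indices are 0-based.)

slow=0 fast=0: a[fast]=3≠0 swap→a[0]=3, slow++,fast++
slow=1 fast=1: a[fast]=1≠0 swap→a[1]=1, slow++,fast++
slow=2 fast=2: a[fast]=1≠0 swap→a[2]=1, slow++,fast++
slow=3 fast=3: a[fast]=3≠0 swap→a[3]=3, slow++,fast++
slow=4 fast=4: a[fast]=6≠0 swap→a[4]=6, slow++,fast++
slow=5 fast=5: a[fast]=7≠0 swap→a[5]=7, slow++,fast++

slow=6, fast=6, a=[3, 1, 1, 3, 6, 7, 3, 0, 0, 0, 6, 1, 0, 0, 0]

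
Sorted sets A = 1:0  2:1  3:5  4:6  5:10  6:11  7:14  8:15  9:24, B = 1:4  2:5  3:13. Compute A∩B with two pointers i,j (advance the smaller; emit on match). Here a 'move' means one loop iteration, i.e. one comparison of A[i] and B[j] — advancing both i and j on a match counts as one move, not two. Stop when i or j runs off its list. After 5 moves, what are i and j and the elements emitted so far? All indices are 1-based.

i=1 j=1: 0<4, i++
i=2 j=1: 1<4, i++
i=3 j=1: 5>4, j++
i=3 j=2: 5==5 emit, i++,j++
i=4 j=3: 6<13, i++

i=5, j=3, emitted=[5]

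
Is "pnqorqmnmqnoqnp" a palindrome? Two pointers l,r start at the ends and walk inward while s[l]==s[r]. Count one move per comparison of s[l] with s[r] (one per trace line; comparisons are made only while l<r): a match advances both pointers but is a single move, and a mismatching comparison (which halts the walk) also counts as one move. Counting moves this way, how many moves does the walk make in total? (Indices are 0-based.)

5 moves

l=0 r=14: 'p'=='p', l++,r--
l=1 r=13: 'n'=='n', l++,r--
l=2 r=12: 'q'=='q', l++,r--
l=3 r=11: 'o'=='o', l++,r--
l=4 r=10: 'r'!='n', stop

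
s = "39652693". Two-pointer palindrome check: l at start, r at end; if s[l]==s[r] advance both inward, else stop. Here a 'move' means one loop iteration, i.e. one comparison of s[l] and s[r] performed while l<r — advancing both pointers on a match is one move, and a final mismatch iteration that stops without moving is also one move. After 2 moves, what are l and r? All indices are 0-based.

l=2, r=5

l=0 r=7: '3'=='3', l++,r--
l=1 r=6: '9'=='9', l++,r--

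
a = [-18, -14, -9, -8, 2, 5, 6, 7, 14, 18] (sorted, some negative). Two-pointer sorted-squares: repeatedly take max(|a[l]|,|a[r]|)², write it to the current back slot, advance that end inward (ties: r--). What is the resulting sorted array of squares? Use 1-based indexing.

[4, 25, 36, 49, 64, 81, 196, 196, 324, 324]

l=1 r=10: |-18|<=|18| out[10]=324, r--
l=1 r=9: |-18|>|14| out[9]=324, l++
l=2 r=9: |-14|<=|14| out[8]=196, r--
l=2 r=8: |-14|>|7| out[7]=196, l++
l=3 r=8: |-9|>|7| out[6]=81, l++
l=4 r=8: |-8|>|7| out[5]=64, l++
l=5 r=8: |2|<=|7| out[4]=49, r--
l=5 r=7: |2|<=|6| out[3]=36, r--
l=5 r=6: |2|<=|5| out[2]=25, r--
l=5 r=5: |2|<=|2| out[1]=4, r--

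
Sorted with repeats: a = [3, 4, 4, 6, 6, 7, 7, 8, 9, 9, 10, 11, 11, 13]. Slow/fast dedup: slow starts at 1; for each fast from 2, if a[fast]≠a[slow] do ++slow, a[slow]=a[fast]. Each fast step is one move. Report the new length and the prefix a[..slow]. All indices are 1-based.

slow=1 fast=2: a[fast]=4≠a[slow]=3 write a[2]=4, slow++,fast++
slow=2 fast=3: a[fast]=4=a[slow] dup, fast++
slow=2 fast=4: a[fast]=6≠a[slow]=4 write a[3]=6, slow++,fast++
slow=3 fast=5: a[fast]=6=a[slow] dup, fast++
slow=3 fast=6: a[fast]=7≠a[slow]=6 write a[4]=7, slow++,fast++
slow=4 fast=7: a[fast]=7=a[slow] dup, fast++
slow=4 fast=8: a[fast]=8≠a[slow]=7 write a[5]=8, slow++,fast++
slow=5 fast=9: a[fast]=9≠a[slow]=8 write a[6]=9, slow++,fast++
slow=6 fast=10: a[fast]=9=a[slow] dup, fast++
slow=6 fast=11: a[fast]=10≠a[slow]=9 write a[7]=10, slow++,fast++
slow=7 fast=12: a[fast]=11≠a[slow]=10 write a[8]=11, slow++,fast++
slow=8 fast=13: a[fast]=11=a[slow] dup, fast++
slow=8 fast=14: a[fast]=13≠a[slow]=11 write a[9]=13, slow++,fast++

length 9; prefix = [3, 4, 6, 7, 8, 9, 10, 11, 13]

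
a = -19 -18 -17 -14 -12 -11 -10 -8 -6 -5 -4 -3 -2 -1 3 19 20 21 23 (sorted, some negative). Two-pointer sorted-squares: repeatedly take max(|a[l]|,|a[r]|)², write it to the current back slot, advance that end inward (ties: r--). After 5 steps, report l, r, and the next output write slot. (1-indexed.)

l=2, r=15, next write slot=14

l=1 r=19: |-19|<=|23| out[19]=529, r--
l=1 r=18: |-19|<=|21| out[18]=441, r--
l=1 r=17: |-19|<=|20| out[17]=400, r--
l=1 r=16: |-19|<=|19| out[16]=361, r--
l=1 r=15: |-19|>|3| out[15]=361, l++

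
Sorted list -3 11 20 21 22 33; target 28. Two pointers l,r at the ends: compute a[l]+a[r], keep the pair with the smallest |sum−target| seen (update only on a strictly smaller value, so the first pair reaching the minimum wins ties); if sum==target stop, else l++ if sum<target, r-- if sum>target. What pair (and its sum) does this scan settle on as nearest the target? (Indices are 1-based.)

pair (-3, 33) with sum 30 (|Δ|=2)

[1,6] -3+33=30 d=2 * → r--
[1,5] -3+22=19 d=9 → l++
[2,5] 11+22=33 d=5 → r--
[2,4] 11+21=32 d=4 → r--
[2,3] 11+20=31 d=3 → r--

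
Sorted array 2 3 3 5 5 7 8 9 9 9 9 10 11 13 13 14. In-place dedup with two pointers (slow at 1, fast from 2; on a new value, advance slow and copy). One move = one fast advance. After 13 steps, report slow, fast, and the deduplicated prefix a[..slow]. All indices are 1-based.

slow=9, fast=15, prefix=[2, 3, 5, 7, 8, 9, 10, 11, 13]

slow=1 fast=2: a[fast]=3≠a[slow]=2 write a[2]=3, slow++,fast++
slow=2 fast=3: a[fast]=3=a[slow] dup, fast++
slow=2 fast=4: a[fast]=5≠a[slow]=3 write a[3]=5, slow++,fast++
slow=3 fast=5: a[fast]=5=a[slow] dup, fast++
slow=3 fast=6: a[fast]=7≠a[slow]=5 write a[4]=7, slow++,fast++
slow=4 fast=7: a[fast]=8≠a[slow]=7 write a[5]=8, slow++,fast++
slow=5 fast=8: a[fast]=9≠a[slow]=8 write a[6]=9, slow++,fast++
slow=6 fast=9: a[fast]=9=a[slow] dup, fast++
slow=6 fast=10: a[fast]=9=a[slow] dup, fast++
slow=6 fast=11: a[fast]=9=a[slow] dup, fast++
slow=6 fast=12: a[fast]=10≠a[slow]=9 write a[7]=10, slow++,fast++
slow=7 fast=13: a[fast]=11≠a[slow]=10 write a[8]=11, slow++,fast++
slow=8 fast=14: a[fast]=13≠a[slow]=11 write a[9]=13, slow++,fast++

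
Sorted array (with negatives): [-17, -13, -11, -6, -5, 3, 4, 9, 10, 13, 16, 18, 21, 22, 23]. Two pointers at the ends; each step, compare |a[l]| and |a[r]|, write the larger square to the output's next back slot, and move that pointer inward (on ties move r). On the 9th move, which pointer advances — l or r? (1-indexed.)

[1,15] |-17|<=|23| out[15]=529 → r--
[1,14] |-17|<=|22| out[14]=484 → r--
[1,13] |-17|<=|21| out[13]=441 → r--
[1,12] |-17|<=|18| out[12]=324 → r--
[1,11] |-17|>|16| out[11]=289 → l++
[2,11] |-13|<=|16| out[10]=256 → r--
[2,10] |-13|<=|13| out[9]=169 → r--
[2,9] |-13|>|10| out[8]=169 → l++
[3,9] |-11|>|10| out[7]=121 → l++

l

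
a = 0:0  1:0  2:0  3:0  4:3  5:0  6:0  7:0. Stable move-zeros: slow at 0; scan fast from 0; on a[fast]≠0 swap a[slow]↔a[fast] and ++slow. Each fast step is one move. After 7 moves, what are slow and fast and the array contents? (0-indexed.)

(s=0,f=0) a[fast]=0 → fast++
(s=0,f=1) a[fast]=0 → fast++
(s=0,f=2) a[fast]=0 → fast++
(s=0,f=3) a[fast]=0 → fast++
(s=0,f=4) a[fast]=3≠0 swap→a[0]=3 → slow++,fast++
(s=1,f=5) a[fast]=0 → fast++
(s=1,f=6) a[fast]=0 → fast++

slow=1, fast=7, a=[3, 0, 0, 0, 0, 0, 0, 0]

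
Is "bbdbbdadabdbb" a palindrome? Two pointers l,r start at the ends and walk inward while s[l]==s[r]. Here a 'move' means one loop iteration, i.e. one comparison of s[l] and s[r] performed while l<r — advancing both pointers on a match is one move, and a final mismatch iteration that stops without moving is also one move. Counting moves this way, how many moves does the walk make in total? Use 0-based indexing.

5 moves

l=0 r=12: 'b'=='b', l++,r--
l=1 r=11: 'b'=='b', l++,r--
l=2 r=10: 'd'=='d', l++,r--
l=3 r=9: 'b'=='b', l++,r--
l=4 r=8: 'b'!='a', stop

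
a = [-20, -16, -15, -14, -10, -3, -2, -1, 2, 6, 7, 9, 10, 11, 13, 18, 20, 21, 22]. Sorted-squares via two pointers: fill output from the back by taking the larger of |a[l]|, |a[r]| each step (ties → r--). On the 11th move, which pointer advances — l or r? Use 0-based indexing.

r

l=0 r=18: |-20|<=|22| out[18]=484, r--
l=0 r=17: |-20|<=|21| out[17]=441, r--
l=0 r=16: |-20|<=|20| out[16]=400, r--
l=0 r=15: |-20|>|18| out[15]=400, l++
l=1 r=15: |-16|<=|18| out[14]=324, r--
l=1 r=14: |-16|>|13| out[13]=256, l++
l=2 r=14: |-15|>|13| out[12]=225, l++
l=3 r=14: |-14|>|13| out[11]=196, l++
l=4 r=14: |-10|<=|13| out[10]=169, r--
l=4 r=13: |-10|<=|11| out[9]=121, r--
l=4 r=12: |-10|<=|10| out[8]=100, r--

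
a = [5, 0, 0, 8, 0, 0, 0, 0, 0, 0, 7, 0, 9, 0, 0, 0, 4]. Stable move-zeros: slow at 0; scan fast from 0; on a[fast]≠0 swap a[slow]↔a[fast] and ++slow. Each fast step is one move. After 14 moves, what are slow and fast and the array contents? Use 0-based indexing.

(s=0,f=0) a[fast]=5≠0 swap→a[0]=5 → slow++,fast++
(s=1,f=1) a[fast]=0 → fast++
(s=1,f=2) a[fast]=0 → fast++
(s=1,f=3) a[fast]=8≠0 swap→a[1]=8 → slow++,fast++
(s=2,f=4) a[fast]=0 → fast++
(s=2,f=5) a[fast]=0 → fast++
(s=2,f=6) a[fast]=0 → fast++
(s=2,f=7) a[fast]=0 → fast++
(s=2,f=8) a[fast]=0 → fast++
(s=2,f=9) a[fast]=0 → fast++
(s=2,f=10) a[fast]=7≠0 swap→a[2]=7 → slow++,fast++
(s=3,f=11) a[fast]=0 → fast++
(s=3,f=12) a[fast]=9≠0 swap→a[3]=9 → slow++,fast++
(s=4,f=13) a[fast]=0 → fast++

slow=4, fast=14, a=[5, 8, 7, 9, 0, 0, 0, 0, 0, 0, 0, 0, 0, 0, 0, 0, 4]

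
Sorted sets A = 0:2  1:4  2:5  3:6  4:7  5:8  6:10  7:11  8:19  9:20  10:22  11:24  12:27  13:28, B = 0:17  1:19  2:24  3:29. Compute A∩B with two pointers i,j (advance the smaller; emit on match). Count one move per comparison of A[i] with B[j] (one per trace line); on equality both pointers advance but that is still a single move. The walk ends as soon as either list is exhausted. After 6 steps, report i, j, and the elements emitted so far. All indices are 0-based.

i=0 j=0: 2<17, i++
i=1 j=0: 4<17, i++
i=2 j=0: 5<17, i++
i=3 j=0: 6<17, i++
i=4 j=0: 7<17, i++
i=5 j=0: 8<17, i++

i=6, j=0, emitted=[]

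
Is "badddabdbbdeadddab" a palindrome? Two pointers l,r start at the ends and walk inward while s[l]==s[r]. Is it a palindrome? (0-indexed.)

[0,17] 'b'=='b' → l++,r--
[1,16] 'a'=='a' → l++,r--
[2,15] 'd'=='d' → l++,r--
[3,14] 'd'=='d' → l++,r--
[4,13] 'd'=='d' → l++,r--
[5,12] 'a'=='a' → l++,r--
[6,11] 'b'!='e' → stop

not a palindrome (mismatch at 6,11)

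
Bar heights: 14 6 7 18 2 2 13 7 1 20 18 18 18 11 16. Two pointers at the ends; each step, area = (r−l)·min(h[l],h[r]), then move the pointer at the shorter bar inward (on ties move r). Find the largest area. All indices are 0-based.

l=0 r=14: min(14,16)*14=196 best=196 *, l++
l=1 r=14: min(6,16)*13=78 best=196, l++
l=2 r=14: min(7,16)*12=84 best=196, l++
l=3 r=14: min(18,16)*11=176 best=196, r--
l=3 r=13: min(18,11)*10=110 best=196, r--
l=3 r=12: min(18,18)*9=162 best=196, r--
l=3 r=11: min(18,18)*8=144 best=196, r--
l=3 r=10: min(18,18)*7=126 best=196, r--
l=3 r=9: min(18,20)*6=108 best=196, l++
l=4 r=9: min(2,20)*5=10 best=196, l++
l=5 r=9: min(2,20)*4=8 best=196, l++
l=6 r=9: min(13,20)*3=39 best=196, l++
l=7 r=9: min(7,20)*2=14 best=196, l++
l=8 r=9: min(1,20)*1=1 best=196, l++

max area = 196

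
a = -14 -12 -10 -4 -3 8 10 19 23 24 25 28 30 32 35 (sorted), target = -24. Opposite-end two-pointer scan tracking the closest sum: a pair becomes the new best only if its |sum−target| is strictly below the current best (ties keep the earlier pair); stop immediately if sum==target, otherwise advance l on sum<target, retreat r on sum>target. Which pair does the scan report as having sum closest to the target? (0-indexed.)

[0,14] -14+35=21 d=45 * → r--
[0,13] -14+32=18 d=42 * → r--
[0,12] -14+30=16 d=40 * → r--
[0,11] -14+28=14 d=38 * → r--
[0,10] -14+25=11 d=35 * → r--
[0,9] -14+24=10 d=34 * → r--
[0,8] -14+23=9 d=33 * → r--
[0,7] -14+19=5 d=29 * → r--
[0,6] -14+10=-4 d=20 * → r--
[0,5] -14+8=-6 d=18 * → r--
[0,4] -14+-3=-17 d=7 * → r--
[0,3] -14+-4=-18 d=6 * → r--
[0,2] -14+-10=-24 d=0 * → stop

pair (-14, -10) with sum -24 (|Δ|=0)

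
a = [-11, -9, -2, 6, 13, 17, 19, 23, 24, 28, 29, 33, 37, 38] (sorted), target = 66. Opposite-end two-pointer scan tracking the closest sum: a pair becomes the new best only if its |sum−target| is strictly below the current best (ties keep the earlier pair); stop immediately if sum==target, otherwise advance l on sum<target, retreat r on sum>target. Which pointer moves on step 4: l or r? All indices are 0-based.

[0,13] -11+38=27 d=39 * → l++
[1,13] -9+38=29 d=37 * → l++
[2,13] -2+38=36 d=30 * → l++
[3,13] 6+38=44 d=22 * → l++

l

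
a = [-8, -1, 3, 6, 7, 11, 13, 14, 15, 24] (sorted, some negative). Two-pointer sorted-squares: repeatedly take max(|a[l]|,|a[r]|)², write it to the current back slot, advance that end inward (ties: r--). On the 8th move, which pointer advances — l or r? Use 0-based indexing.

r

[0,9] |-8|<=|24| out[9]=576 → r--
[0,8] |-8|<=|15| out[8]=225 → r--
[0,7] |-8|<=|14| out[7]=196 → r--
[0,6] |-8|<=|13| out[6]=169 → r--
[0,5] |-8|<=|11| out[5]=121 → r--
[0,4] |-8|>|7| out[4]=64 → l++
[1,4] |-1|<=|7| out[3]=49 → r--
[1,3] |-1|<=|6| out[2]=36 → r--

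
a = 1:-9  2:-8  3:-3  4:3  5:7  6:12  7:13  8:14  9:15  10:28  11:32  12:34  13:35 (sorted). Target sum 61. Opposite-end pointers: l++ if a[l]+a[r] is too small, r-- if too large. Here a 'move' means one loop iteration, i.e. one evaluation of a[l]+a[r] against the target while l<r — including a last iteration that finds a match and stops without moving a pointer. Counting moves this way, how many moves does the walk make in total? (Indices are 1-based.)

[1,13] -9+35=26 <61 → l++
[2,13] -8+35=27 <61 → l++
[3,13] -3+35=32 <61 → l++
[4,13] 3+35=38 <61 → l++
[5,13] 7+35=42 <61 → l++
[6,13] 12+35=47 <61 → l++
[7,13] 13+35=48 <61 → l++
[8,13] 14+35=49 <61 → l++
[9,13] 15+35=50 <61 → l++
[10,13] 28+35=63 >61 → r--
[10,12] 28+34=62 >61 → r--
[10,11] 28+32=60 <61 → l++

12 moves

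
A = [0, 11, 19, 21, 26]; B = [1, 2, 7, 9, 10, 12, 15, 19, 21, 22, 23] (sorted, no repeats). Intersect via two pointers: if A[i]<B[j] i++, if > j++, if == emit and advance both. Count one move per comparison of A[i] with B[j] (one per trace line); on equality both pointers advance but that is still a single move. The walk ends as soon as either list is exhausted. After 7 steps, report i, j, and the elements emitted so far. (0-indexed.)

i=2, j=5, emitted=[]

i=0 j=0: 0<1, i++
i=1 j=0: 11>1, j++
i=1 j=1: 11>2, j++
i=1 j=2: 11>7, j++
i=1 j=3: 11>9, j++
i=1 j=4: 11>10, j++
i=1 j=5: 11<12, i++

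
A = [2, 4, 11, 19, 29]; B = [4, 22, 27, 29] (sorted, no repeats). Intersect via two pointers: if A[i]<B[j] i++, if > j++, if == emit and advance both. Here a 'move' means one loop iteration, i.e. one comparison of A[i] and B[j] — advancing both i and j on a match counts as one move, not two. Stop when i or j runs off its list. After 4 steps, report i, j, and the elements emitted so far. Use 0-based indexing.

[i=0,j=0] 2<4 → i++
[i=1,j=0] 4==4 emit → i++,j++
[i=2,j=1] 11<22 → i++
[i=3,j=1] 19<22 → i++

i=4, j=1, emitted=[4]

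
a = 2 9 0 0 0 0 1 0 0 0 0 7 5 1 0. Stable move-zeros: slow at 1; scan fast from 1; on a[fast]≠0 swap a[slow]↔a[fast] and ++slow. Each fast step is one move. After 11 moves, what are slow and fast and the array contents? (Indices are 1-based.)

slow=4, fast=12, a=[2, 9, 1, 0, 0, 0, 0, 0, 0, 0, 0, 7, 5, 1, 0]

slow=1 fast=1: a[fast]=2≠0 swap→a[1]=2, slow++,fast++
slow=2 fast=2: a[fast]=9≠0 swap→a[2]=9, slow++,fast++
slow=3 fast=3: a[fast]=0, fast++
slow=3 fast=4: a[fast]=0, fast++
slow=3 fast=5: a[fast]=0, fast++
slow=3 fast=6: a[fast]=0, fast++
slow=3 fast=7: a[fast]=1≠0 swap→a[3]=1, slow++,fast++
slow=4 fast=8: a[fast]=0, fast++
slow=4 fast=9: a[fast]=0, fast++
slow=4 fast=10: a[fast]=0, fast++
slow=4 fast=11: a[fast]=0, fast++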